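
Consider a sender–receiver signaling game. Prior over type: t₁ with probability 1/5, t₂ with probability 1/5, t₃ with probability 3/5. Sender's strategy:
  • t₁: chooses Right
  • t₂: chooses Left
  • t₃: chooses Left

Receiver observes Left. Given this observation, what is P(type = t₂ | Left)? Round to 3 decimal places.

P(Left) = (1/5)·0 + (1/5)·1 + (3/5)·1 = 4/5
P(t₂ | Left) = ((1/5)·1) / (4/5) = (1/5) / (4/5) = 1/4

0.250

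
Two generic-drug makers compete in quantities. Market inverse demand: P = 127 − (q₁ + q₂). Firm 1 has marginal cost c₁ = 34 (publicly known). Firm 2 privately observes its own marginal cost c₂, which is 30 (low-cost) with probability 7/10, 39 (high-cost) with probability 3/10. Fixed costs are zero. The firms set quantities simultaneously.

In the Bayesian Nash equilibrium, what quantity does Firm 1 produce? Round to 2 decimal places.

Firm 2 with cost c maximizes (127 − (q₁+q₂) − c)·q₂, giving q₂(c) = (127 − c − q₁)/2.
E[c₂] = 7/10·30 + 3/10·39 = 32.7
Firm 1's FOC against E[q₂] yields q₁ = (127 − 2·34 + E[c₂])/3 = (127 − 68 + 32.7)/3 = 30.5667.

30.57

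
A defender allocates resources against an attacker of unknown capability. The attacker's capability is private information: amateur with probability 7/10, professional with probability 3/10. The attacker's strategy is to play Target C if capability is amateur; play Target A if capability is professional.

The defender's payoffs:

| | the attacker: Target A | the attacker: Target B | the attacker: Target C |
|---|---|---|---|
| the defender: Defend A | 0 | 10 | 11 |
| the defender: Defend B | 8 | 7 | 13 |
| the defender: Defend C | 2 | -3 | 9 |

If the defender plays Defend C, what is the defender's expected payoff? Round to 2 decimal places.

6.90

E[Defend C] = 7/10·9 + 3/10·2 = 63/10 + 3/5 = 69/10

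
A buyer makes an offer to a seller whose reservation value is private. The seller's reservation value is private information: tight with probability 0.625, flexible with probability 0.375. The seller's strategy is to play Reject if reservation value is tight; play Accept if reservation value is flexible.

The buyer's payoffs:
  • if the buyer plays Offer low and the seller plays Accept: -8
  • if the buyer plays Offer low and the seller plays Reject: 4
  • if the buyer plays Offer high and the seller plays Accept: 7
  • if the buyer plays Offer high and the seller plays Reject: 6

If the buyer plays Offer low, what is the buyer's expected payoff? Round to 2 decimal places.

-0.50

E[Offer low] = 0.625·4 + 0.375·(-8) = 2.5 + (-3) = -0.5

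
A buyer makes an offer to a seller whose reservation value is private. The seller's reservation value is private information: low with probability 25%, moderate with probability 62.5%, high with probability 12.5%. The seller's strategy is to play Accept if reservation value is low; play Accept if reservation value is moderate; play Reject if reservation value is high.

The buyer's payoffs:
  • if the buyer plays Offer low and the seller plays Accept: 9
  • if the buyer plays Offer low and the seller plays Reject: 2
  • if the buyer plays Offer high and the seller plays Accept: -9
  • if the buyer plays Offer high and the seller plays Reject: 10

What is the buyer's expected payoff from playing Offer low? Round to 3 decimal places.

Take the expectation over the seller's reservation value, weighting each type's action by its prior probability.
E[Offer low] = 0.25·9 + 0.625·9 + 0.125·2 = 2.25 + 5.625 + 0.25 = 8.125

8.125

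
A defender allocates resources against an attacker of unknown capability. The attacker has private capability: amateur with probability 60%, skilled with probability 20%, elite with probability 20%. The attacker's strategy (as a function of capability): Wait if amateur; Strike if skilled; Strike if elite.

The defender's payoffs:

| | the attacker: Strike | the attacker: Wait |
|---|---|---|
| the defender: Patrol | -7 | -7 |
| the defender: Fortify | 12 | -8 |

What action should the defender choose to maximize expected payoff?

E[Patrol] = 0.6·(-7) + 0.2·(-7) + 0.2·(-7) = -7
E[Fortify] = 0.6·(-8) + 0.2·(12) + 0.2·(12) = 0
Best response: Fortify (0 is the largest).

Fortify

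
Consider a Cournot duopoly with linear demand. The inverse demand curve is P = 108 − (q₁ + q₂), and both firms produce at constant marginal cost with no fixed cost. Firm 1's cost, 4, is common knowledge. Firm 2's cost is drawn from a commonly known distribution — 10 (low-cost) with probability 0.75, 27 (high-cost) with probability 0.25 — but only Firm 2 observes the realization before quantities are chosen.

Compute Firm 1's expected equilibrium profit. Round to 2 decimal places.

1450.34

Type-c best response for Firm 2: q₂(c) = (108 − c)/2 − q₁/2.
Firm 1 maximizes expected profit; its first-order condition is 108 − 2q₁ − E[q₂] − 4 = 0.
Substituting E[q₂] and solving: E[c₂] = 14.25, so q₁ = (108 − 2·4 + 14.25)/3 = 38.0833.
E[P] = 108 − (q₁ + E[q₂]) = 42.0833; Firm 1's expected profit = (E[P] − 4)·q₁ = (42.0833 − 4)·38.0833 = 1450.34.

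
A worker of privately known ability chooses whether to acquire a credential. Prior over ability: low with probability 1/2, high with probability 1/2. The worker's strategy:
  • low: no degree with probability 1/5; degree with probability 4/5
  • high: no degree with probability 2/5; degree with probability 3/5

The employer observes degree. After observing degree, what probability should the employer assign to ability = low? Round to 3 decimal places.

0.571

Apply Bayes' rule using the sender's strategy as the likelihood.
P(degree) = (1/2)·(4/5) + (1/2)·(3/5) = 7/10
P(low | degree) = ((1/2)·(4/5)) / (7/10) = (2/5) / (7/10) = 4/7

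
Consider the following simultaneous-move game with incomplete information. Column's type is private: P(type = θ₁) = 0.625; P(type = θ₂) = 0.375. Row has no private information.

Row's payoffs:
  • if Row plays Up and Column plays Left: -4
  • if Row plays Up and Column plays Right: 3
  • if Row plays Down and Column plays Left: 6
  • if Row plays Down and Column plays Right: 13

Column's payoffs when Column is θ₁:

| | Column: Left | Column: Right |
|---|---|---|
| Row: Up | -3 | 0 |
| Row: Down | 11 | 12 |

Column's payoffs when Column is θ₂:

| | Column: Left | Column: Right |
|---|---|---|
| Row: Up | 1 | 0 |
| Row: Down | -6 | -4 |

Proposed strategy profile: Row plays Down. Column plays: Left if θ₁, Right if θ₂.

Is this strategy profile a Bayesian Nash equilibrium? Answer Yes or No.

Row plays Down: E[Down] = 0.625·(6) + 0.375·(13) = 8.625; E[Up] = -1.375. Best-responding. ✓
Column (type θ₁), facing Down: Left gives 11, Right gives 12. Proposed Left is not best — profitable deviation exists. ✗
Column (type θ₂), facing Down: Left gives -6, Right gives -4. Proposed Right is best. ✓

No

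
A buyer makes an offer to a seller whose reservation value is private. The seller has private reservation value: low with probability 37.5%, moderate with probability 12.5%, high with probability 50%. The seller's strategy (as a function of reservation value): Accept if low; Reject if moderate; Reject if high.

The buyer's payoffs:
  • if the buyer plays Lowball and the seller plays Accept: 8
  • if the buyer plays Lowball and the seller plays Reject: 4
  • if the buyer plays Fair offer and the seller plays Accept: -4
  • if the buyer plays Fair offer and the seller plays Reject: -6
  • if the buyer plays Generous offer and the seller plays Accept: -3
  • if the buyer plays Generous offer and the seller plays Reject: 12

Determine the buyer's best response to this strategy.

Generous offer

Compute the buyer's expected payoff for each action, taking the expectation over the seller's type.
E[Lowball] = 0.375·(8) + 0.125·(4) + 0.5·(4) = 5.5
E[Fair offer] = 0.375·(-4) + 0.125·(-6) + 0.5·(-6) = -5.25
E[Generous offer] = 0.375·(-3) + 0.125·(12) + 0.5·(12) = 6.375
Best response: Generous offer (6.375 is the largest).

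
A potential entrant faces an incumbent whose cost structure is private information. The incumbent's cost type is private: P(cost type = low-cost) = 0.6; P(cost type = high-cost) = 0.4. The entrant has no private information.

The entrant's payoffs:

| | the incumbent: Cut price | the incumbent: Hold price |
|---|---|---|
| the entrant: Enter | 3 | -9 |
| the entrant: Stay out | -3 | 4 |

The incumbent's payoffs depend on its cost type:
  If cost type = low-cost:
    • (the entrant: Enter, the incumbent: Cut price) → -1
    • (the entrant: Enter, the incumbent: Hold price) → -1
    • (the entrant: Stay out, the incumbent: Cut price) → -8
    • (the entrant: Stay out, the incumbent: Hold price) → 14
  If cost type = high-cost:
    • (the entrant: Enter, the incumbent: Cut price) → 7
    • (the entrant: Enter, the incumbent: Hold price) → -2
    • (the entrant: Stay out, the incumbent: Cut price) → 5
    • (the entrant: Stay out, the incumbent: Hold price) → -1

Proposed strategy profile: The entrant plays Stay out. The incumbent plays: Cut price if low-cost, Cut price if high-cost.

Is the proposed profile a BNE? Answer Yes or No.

The entrant plays Stay out: E[Stay out] = 0.6·(-3) + 0.4·(-3) = -3; E[Enter] = 3. Not best-responding. ✗
The incumbent (cost type low-cost), facing Stay out: Cut price gives -8, Hold price gives 14. Proposed Cut price is not best — profitable deviation exists. ✗
The incumbent (cost type high-cost), facing Stay out: Cut price gives 5, Hold price gives -1. Proposed Cut price is best. ✓

No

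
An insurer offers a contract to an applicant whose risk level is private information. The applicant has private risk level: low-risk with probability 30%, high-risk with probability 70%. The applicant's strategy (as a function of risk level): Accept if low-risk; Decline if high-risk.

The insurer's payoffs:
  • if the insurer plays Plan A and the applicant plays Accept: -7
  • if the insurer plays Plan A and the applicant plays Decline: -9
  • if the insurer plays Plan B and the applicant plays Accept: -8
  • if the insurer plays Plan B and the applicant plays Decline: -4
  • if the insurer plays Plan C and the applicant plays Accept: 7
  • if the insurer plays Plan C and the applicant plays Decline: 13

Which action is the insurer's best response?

Plan C

E[Plan A] = 0.3·(-7) + 0.7·(-9) = -8.4
E[Plan B] = 0.3·(-8) + 0.7·(-4) = -5.2
E[Plan C] = 0.3·(7) + 0.7·(13) = 11.2
Best response: Plan C (11.2 is the largest).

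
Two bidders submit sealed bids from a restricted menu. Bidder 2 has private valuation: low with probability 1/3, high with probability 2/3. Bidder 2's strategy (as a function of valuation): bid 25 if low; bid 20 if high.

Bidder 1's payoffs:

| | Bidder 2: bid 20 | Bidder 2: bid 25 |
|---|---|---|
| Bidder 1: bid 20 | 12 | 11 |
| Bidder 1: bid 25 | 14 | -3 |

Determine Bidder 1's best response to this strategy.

bid 20

E[bid 20] = 1/3·(11) + 2/3·(12) = 35/3
E[bid 25] = 1/3·(-3) + 2/3·(14) = 25/3
Best response: bid 20 (35/3 is the largest).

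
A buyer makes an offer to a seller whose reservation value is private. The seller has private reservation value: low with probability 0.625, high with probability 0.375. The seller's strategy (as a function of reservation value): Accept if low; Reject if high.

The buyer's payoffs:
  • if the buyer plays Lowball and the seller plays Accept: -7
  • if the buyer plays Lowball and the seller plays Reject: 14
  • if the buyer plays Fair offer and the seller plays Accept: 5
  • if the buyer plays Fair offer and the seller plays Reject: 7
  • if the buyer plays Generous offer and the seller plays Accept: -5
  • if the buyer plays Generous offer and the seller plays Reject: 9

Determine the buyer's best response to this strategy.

Compute the buyer's expected payoff for each action, taking the expectation over the seller's type.
E[Lowball] = 0.625·(-7) + 0.375·(14) = 0.875
E[Fair offer] = 0.625·(5) + 0.375·(7) = 5.75
E[Generous offer] = 0.625·(-5) + 0.375·(9) = 0.25
Best response: Fair offer (5.75 is the largest).

Fair offer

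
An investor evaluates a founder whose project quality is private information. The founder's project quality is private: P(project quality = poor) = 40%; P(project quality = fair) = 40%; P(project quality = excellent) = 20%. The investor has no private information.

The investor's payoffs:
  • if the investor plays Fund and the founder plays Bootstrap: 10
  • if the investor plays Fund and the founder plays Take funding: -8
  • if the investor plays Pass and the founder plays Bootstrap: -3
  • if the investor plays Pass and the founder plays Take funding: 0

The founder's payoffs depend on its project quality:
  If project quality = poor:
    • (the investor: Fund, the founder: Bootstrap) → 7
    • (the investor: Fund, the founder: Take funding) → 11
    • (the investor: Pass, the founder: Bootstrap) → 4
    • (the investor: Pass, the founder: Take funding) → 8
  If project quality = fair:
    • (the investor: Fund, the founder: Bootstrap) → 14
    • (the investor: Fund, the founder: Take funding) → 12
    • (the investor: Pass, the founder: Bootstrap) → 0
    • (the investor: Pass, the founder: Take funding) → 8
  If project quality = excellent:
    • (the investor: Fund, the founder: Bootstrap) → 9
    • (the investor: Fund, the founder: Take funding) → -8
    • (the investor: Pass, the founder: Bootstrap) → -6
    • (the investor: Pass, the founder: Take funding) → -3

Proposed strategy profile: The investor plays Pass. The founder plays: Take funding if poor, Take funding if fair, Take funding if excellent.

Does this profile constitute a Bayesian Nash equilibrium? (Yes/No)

Yes

The investor plays Pass: E[Pass] = 0.4·(0) + 0.4·(0) + 0.2·(0) = 0; E[Fund] = -8. Best-responding. ✓
The founder (project quality poor), facing Pass: Bootstrap gives 4, Take funding gives 8. Proposed Take funding is best. ✓
The founder (project quality fair), facing Pass: Bootstrap gives 0, Take funding gives 8. Proposed Take funding is best. ✓
The founder (project quality excellent), facing Pass: Bootstrap gives -6, Take funding gives -3. Proposed Take funding is best. ✓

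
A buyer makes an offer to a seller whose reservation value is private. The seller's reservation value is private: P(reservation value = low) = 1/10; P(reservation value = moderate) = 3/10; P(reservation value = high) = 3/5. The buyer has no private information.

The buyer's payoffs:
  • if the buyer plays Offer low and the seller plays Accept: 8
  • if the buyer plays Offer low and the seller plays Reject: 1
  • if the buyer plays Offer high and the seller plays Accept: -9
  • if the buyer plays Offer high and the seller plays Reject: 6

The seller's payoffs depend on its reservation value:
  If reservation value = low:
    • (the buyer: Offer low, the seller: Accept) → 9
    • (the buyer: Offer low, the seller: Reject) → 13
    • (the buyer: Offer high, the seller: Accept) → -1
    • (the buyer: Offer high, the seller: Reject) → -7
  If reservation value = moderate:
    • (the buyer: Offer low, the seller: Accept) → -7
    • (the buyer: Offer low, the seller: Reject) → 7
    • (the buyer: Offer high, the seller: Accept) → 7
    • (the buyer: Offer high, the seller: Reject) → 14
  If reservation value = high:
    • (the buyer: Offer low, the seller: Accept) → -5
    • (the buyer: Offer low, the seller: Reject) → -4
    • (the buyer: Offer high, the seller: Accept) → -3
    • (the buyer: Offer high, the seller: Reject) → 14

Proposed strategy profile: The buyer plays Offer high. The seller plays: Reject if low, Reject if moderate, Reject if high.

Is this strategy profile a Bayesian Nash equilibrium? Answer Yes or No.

A profile is a BNE iff every type of every player is best-responding given beliefs about the other side.
The buyer plays Offer high: E[Offer high] = 1/10·(6) + 3/10·(6) + 3/5·(6) = 6; E[Offer low] = 1. Best-responding. ✓
The seller (reservation value low), facing Offer high: Accept gives -1, Reject gives -7. Proposed Reject is not best — profitable deviation exists. ✗
The seller (reservation value moderate), facing Offer high: Accept gives 7, Reject gives 14. Proposed Reject is best. ✓
The seller (reservation value high), facing Offer high: Accept gives -3, Reject gives 14. Proposed Reject is best. ✓

No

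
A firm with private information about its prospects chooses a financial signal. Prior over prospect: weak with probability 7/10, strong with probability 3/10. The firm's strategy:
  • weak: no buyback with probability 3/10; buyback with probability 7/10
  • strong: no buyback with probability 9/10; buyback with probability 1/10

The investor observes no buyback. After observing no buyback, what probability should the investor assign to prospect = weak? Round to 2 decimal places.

Apply Bayes' rule using the sender's strategy as the likelihood.
P(no buyback) = (7/10)·(3/10) + (3/10)·(9/10) = 12/25
P(weak | no buyback) = ((7/10)·(3/10)) / (12/25) = (21/100) / (12/25) = 7/16

0.44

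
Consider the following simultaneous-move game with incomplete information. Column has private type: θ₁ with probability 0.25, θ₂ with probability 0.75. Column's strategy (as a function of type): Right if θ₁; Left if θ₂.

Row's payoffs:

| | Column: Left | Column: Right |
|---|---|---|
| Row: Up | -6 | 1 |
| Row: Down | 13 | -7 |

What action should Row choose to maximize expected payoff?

Down

E[Up] = 0.25·(1) + 0.75·(-6) = -4.25
E[Down] = 0.25·(-7) + 0.75·(13) = 8
Best response: Down (8 is the largest).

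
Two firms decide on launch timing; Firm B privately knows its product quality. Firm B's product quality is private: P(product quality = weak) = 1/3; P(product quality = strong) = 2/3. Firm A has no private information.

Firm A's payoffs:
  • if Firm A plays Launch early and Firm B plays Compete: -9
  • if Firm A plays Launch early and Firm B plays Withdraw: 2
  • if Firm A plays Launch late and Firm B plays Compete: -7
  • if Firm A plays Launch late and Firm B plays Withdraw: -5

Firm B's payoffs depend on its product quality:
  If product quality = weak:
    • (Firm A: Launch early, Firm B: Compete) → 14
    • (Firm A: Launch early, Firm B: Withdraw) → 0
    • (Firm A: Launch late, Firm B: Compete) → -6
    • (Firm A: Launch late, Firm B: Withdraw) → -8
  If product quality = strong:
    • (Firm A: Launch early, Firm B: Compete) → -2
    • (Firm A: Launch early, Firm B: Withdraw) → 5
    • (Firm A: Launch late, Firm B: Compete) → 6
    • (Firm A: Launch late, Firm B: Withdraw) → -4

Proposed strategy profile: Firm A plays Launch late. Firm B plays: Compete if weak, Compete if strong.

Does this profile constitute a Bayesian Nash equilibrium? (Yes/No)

A profile is a BNE iff every type of every player is best-responding given beliefs about the other side.
Firm A plays Launch late: E[Launch late] = 1/3·(-7) + 2/3·(-7) = -7; E[Launch early] = -9. Best-responding. ✓
Firm B (product quality weak), facing Launch late: Compete gives -6, Withdraw gives -8. Proposed Compete is best. ✓
Firm B (product quality strong), facing Launch late: Compete gives 6, Withdraw gives -4. Proposed Compete is best. ✓

Yes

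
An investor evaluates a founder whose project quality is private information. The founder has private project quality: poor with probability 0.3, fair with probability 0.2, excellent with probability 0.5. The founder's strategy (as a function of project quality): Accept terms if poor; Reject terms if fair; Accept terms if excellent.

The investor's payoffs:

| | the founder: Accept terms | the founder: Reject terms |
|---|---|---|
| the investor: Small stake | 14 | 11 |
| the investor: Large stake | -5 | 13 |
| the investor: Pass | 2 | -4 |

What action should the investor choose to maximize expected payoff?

E[Small stake] = 0.3·(14) + 0.2·(11) + 0.5·(14) = 13.4
E[Large stake] = 0.3·(-5) + 0.2·(13) + 0.5·(-5) = -1.4
E[Pass] = 0.3·(2) + 0.2·(-4) + 0.5·(2) = 0.8
Best response: Small stake (13.4 is the largest).

Small stake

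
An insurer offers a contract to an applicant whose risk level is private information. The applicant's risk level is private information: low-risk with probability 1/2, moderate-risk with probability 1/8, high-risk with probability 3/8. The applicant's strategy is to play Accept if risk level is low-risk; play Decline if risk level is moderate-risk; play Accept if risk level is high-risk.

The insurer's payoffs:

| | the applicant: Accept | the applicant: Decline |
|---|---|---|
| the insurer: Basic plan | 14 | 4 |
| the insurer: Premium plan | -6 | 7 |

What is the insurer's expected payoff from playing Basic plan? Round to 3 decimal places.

E[Basic plan] = 1/2·14 + 1/8·4 + 3/8·14 = 7 + 1/2 + 21/4 = 51/4

12.750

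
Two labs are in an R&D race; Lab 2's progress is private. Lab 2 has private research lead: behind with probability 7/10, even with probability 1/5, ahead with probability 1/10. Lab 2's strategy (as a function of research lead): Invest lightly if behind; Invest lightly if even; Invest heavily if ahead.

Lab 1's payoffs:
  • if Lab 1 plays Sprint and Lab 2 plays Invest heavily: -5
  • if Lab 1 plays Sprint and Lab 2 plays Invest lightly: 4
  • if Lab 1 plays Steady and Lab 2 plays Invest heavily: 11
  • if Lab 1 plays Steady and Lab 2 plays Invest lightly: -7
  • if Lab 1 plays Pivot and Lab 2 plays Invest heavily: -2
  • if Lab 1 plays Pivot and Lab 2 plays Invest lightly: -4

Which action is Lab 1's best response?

Sprint

E[Sprint] = 7/10·(4) + 1/5·(4) + 1/10·(-5) = 31/10
E[Steady] = 7/10·(-7) + 1/5·(-7) + 1/10·(11) = -26/5
E[Pivot] = 7/10·(-4) + 1/5·(-4) + 1/10·(-2) = -19/5
Best response: Sprint (31/10 is the largest).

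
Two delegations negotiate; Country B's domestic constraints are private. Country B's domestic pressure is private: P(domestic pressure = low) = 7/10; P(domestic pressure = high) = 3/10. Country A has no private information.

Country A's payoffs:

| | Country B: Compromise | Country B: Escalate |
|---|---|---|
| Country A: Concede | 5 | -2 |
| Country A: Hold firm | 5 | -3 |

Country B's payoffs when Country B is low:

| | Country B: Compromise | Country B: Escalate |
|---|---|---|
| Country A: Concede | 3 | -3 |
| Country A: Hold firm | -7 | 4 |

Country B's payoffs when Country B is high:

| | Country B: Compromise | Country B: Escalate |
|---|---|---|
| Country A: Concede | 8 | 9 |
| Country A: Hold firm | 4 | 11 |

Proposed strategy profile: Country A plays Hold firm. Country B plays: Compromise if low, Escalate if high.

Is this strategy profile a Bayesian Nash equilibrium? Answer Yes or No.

No

Country A plays Hold firm: E[Hold firm] = 7/10·(5) + 3/10·(-3) = 13/5; E[Concede] = 29/10. Not best-responding. ✗
Country B (domestic pressure low), facing Hold firm: Compromise gives -7, Escalate gives 4. Proposed Compromise is not best — profitable deviation exists. ✗
Country B (domestic pressure high), facing Hold firm: Compromise gives 4, Escalate gives 11. Proposed Escalate is best. ✓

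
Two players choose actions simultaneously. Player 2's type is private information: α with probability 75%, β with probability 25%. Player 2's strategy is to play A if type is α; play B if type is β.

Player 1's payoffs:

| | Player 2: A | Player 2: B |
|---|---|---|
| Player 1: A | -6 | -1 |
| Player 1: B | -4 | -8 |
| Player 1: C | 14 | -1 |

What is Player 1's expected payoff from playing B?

-5

E[B] = 0.75·(-4) + 0.25·(-8) = (-3) + (-2) = -5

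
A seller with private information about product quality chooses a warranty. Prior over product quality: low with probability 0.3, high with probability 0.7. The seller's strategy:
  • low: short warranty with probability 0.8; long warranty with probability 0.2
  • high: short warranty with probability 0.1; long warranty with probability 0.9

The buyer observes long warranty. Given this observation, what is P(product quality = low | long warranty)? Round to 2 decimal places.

P(long warranty) = 0.3·0.2 + 0.7·0.9 = 0.69
P(low | long warranty) = (0.3·0.2) / 0.69 = 0.06 / 0.69 = 0.0869565

0.09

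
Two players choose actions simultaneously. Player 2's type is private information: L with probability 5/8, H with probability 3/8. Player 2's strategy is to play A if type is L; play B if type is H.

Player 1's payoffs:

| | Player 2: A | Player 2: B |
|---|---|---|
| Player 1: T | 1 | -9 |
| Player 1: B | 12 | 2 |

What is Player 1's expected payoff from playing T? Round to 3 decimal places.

Take the expectation over Player 2's type, weighting each type's action by its prior probability.
E[T] = 5/8·1 + 3/8·(-9) = 5/8 + (-27/8) = -11/4

-2.750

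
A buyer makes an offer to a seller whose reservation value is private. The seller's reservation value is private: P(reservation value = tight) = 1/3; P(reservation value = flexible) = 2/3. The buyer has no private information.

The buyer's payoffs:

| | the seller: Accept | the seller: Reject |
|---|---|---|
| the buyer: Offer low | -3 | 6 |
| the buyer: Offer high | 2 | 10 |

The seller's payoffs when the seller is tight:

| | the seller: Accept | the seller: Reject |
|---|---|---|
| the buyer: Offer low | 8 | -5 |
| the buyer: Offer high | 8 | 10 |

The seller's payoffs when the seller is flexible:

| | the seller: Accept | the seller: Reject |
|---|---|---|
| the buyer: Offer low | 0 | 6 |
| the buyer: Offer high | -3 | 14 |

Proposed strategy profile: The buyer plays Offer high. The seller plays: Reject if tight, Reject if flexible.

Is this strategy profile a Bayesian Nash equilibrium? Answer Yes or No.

Yes

A profile is a BNE iff every type of every player is best-responding given beliefs about the other side.
The buyer plays Offer high: E[Offer high] = 1/3·(10) + 2/3·(10) = 10; E[Offer low] = 6. Best-responding. ✓
The seller (reservation value tight), facing Offer high: Accept gives 8, Reject gives 10. Proposed Reject is best. ✓
The seller (reservation value flexible), facing Offer high: Accept gives -3, Reject gives 14. Proposed Reject is best. ✓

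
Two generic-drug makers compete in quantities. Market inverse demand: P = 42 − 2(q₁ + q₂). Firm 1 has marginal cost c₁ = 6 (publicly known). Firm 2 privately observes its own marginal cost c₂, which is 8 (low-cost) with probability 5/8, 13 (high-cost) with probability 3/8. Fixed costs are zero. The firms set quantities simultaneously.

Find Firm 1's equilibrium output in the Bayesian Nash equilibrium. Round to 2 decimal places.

Type-c best response for Firm 2: q₂(c) = (42 − c)/4 − q₁/2.
Firm 1 maximizes expected profit; its first-order condition is 42 − 4q₁ − 2E[q₂] − 6 = 0.
Substituting E[q₂] and solving: E[c₂] = 9.875, so q₁ = (42 − 2·6 + 9.875)/6 = 6.64583.

6.65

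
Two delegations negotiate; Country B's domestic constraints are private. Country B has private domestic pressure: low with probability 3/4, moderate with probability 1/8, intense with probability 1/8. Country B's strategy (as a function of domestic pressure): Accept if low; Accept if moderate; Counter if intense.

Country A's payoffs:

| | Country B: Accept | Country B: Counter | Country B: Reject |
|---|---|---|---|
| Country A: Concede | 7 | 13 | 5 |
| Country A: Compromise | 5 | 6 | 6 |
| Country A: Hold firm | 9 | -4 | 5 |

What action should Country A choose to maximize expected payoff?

Concede

Compute Country A's expected payoff for each action, taking the expectation over Country B's type.
E[Concede] = 3/4·(7) + 1/8·(7) + 1/8·(13) = 31/4
E[Compromise] = 3/4·(5) + 1/8·(5) + 1/8·(6) = 41/8
E[Hold firm] = 3/4·(9) + 1/8·(9) + 1/8·(-4) = 59/8
Best response: Concede (31/4 is the largest).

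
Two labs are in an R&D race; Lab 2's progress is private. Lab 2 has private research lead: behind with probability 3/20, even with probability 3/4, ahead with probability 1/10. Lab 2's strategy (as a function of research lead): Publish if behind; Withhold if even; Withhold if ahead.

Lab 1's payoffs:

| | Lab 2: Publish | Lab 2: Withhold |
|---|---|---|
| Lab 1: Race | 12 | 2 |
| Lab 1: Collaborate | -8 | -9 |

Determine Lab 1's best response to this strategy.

E[Race] = 3/20·(12) + 3/4·(2) + 1/10·(2) = 7/2
E[Collaborate] = 3/20·(-8) + 3/4·(-9) + 1/10·(-9) = -177/20
Best response: Race (7/2 is the largest).

Race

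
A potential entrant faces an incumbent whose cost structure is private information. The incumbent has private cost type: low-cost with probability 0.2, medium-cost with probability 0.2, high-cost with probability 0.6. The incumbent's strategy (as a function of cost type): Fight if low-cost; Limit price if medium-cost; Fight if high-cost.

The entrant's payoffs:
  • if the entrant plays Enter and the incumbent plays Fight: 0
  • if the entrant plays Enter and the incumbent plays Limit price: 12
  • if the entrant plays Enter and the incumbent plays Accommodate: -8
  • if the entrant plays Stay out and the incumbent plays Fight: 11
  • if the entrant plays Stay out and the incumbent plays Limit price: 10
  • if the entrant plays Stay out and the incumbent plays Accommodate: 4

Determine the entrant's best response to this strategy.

Stay out

E[Enter] = 0.2·(0) + 0.2·(12) + 0.6·(0) = 2.4
E[Stay out] = 0.2·(11) + 0.2·(10) + 0.6·(11) = 10.8
Best response: Stay out (10.8 is the largest).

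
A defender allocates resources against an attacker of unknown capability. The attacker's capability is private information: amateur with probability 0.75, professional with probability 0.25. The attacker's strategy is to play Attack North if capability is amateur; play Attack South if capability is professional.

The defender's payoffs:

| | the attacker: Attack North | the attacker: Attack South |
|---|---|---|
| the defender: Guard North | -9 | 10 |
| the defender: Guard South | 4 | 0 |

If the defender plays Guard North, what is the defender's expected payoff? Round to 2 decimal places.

Take the expectation over the attacker's capability, weighting each type's action by its prior probability.
E[Guard North] = 0.75·(-9) + 0.25·10 = (-6.75) + 2.5 = -4.25

-4.25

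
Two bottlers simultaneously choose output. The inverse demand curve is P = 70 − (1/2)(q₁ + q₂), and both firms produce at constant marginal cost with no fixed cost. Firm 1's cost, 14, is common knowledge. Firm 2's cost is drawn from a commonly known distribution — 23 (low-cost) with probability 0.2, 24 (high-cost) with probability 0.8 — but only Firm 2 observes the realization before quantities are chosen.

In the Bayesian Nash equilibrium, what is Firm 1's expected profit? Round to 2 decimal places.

Type-c best response for Firm 2: q₂(c) = (70 − c) − q₁/2.
Firm 1 maximizes expected profit; its first-order condition is 70 − q₁ − (1/2)E[q₂] − 14 = 0.
Substituting E[q₂] and solving: E[c₂] = 23.8, so q₁ = (70 − 2·14 + 23.8)/(3/2) = 43.8667.
E[P] = 70 − (1/2)·(q₁ + E[q₂]) = 35.9333; Firm 1's expected profit = (E[P] − 14)·q₁ = (35.9333 − 14)·43.8667 = 962.142.

962.14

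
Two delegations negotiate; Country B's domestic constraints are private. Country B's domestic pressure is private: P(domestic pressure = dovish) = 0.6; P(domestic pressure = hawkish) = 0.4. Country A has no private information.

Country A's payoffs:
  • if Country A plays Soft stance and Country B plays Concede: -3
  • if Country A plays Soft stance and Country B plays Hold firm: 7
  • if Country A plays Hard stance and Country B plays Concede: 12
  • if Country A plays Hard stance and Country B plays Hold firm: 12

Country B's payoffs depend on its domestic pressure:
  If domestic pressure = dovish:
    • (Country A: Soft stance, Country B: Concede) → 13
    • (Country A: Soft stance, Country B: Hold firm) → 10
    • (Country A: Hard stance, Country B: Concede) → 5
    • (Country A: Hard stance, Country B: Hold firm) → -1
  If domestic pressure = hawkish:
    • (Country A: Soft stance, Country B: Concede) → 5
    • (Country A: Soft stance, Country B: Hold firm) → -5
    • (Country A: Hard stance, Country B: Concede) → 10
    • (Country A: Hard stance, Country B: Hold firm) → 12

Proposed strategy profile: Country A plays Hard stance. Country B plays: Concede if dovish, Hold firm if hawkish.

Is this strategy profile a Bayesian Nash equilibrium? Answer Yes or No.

Yes

Country A plays Hard stance: E[Hard stance] = 0.6·(12) + 0.4·(12) = 12; E[Soft stance] = 1. Best-responding. ✓
Country B (domestic pressure dovish), facing Hard stance: Concede gives 5, Hold firm gives -1. Proposed Concede is best. ✓
Country B (domestic pressure hawkish), facing Hard stance: Concede gives 10, Hold firm gives 12. Proposed Hold firm is best. ✓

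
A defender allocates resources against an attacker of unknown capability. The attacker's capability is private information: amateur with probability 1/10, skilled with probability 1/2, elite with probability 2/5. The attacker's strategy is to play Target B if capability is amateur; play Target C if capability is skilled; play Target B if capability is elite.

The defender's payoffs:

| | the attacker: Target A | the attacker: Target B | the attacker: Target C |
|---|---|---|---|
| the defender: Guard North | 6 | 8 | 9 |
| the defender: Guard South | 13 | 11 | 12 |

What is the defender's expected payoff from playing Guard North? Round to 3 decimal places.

E[Guard North] = 1/10·8 + 1/2·9 + 2/5·8 = 4/5 + 9/2 + 16/5 = 17/2

8.500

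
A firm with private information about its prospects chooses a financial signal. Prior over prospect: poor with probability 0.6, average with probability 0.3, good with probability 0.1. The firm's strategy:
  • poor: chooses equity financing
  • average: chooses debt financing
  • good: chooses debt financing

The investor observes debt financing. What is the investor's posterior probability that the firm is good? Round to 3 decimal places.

0.250

P(debt financing) = 0.6·0 + 0.3·1 + 0.1·1 = 0.4
P(good | debt financing) = (0.1·1) / 0.4 = 0.1 / 0.4 = 0.25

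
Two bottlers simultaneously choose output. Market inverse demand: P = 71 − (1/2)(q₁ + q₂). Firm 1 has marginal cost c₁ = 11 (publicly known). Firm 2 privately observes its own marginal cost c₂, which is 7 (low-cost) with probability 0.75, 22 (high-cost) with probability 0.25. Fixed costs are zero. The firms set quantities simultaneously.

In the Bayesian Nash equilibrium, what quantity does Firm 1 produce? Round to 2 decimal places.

Type-c best response for Firm 2: q₂(c) = (71 − c) − q₁/2.
Firm 1 maximizes expected profit; its first-order condition is 71 − q₁ − (1/2)E[q₂] − 11 = 0.
Substituting E[q₂] and solving: E[c₂] = 10.75, so q₁ = (71 − 2·11 + 10.75)/(3/2) = 39.8333.

39.83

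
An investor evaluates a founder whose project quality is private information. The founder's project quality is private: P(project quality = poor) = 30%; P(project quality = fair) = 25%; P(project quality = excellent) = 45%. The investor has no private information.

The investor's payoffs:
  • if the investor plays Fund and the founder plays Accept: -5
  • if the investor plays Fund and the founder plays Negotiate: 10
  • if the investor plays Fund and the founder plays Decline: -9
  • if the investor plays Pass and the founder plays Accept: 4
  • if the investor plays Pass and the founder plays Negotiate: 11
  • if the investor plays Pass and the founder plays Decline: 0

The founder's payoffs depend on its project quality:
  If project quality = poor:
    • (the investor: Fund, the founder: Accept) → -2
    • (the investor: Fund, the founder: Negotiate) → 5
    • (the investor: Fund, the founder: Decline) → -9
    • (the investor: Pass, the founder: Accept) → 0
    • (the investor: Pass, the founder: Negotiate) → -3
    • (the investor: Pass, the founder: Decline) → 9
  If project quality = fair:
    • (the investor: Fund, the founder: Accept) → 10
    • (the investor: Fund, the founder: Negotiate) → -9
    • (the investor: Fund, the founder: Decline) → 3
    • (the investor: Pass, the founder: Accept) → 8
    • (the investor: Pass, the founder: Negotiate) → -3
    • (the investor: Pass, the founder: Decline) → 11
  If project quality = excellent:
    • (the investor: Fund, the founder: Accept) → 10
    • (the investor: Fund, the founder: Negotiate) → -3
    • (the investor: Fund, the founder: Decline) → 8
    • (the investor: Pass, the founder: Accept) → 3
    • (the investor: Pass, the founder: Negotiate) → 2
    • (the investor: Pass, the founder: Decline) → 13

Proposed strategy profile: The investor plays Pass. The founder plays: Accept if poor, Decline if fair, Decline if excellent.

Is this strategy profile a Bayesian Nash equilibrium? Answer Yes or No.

The investor plays Pass: E[Pass] = 0.3·(4) + 0.25·(0) + 0.45·(0) = 1.2; E[Fund] = -7.8. Best-responding. ✓
The founder (project quality poor), facing Pass: Accept gives 0, Negotiate gives -3, Decline gives 9. Proposed Accept is not best — profitable deviation exists. ✗
The founder (project quality fair), facing Pass: Accept gives 8, Negotiate gives -3, Decline gives 11. Proposed Decline is best. ✓
The founder (project quality excellent), facing Pass: Accept gives 3, Negotiate gives 2, Decline gives 13. Proposed Decline is best. ✓

No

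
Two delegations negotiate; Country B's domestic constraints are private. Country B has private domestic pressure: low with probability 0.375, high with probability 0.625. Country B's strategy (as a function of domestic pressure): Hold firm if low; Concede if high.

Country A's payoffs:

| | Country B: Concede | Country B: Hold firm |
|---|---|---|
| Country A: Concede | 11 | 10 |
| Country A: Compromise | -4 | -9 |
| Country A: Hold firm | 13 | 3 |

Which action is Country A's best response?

Concede

E[Concede] = 0.375·(10) + 0.625·(11) = 10.625
E[Compromise] = 0.375·(-9) + 0.625·(-4) = -5.875
E[Hold firm] = 0.375·(3) + 0.625·(13) = 9.25
Best response: Concede (10.625 is the largest).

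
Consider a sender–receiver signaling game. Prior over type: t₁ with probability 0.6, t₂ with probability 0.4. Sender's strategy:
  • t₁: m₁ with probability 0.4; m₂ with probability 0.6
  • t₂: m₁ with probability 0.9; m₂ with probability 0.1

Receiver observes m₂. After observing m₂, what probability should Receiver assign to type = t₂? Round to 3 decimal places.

P(m₂) = 0.6·0.6 + 0.4·0.1 = 0.4
P(t₂ | m₂) = (0.4·0.1) / 0.4 = 0.04 / 0.4 = 0.1

0.100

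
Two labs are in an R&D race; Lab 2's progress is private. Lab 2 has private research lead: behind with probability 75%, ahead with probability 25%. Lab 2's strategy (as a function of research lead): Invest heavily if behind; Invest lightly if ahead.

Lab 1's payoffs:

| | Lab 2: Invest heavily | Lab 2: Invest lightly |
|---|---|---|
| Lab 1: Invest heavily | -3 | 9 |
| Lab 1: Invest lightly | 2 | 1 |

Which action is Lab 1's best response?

Invest lightly

E[Invest heavily] = 0.75·(-3) + 0.25·(9) = 0
E[Invest lightly] = 0.75·(2) + 0.25·(1) = 1.75
Best response: Invest lightly (1.75 is the largest).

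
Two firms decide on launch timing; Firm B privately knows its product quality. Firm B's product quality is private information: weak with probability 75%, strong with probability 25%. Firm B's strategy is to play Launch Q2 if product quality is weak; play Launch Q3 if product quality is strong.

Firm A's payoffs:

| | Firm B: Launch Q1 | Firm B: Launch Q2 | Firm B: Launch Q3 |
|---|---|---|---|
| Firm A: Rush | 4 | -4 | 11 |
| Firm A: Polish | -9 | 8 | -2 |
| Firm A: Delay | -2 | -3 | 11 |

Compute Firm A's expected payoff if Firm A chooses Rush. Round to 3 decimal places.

-0.250

E[Rush] = 0.75·(-4) + 0.25·11 = (-3) + 2.75 = -0.25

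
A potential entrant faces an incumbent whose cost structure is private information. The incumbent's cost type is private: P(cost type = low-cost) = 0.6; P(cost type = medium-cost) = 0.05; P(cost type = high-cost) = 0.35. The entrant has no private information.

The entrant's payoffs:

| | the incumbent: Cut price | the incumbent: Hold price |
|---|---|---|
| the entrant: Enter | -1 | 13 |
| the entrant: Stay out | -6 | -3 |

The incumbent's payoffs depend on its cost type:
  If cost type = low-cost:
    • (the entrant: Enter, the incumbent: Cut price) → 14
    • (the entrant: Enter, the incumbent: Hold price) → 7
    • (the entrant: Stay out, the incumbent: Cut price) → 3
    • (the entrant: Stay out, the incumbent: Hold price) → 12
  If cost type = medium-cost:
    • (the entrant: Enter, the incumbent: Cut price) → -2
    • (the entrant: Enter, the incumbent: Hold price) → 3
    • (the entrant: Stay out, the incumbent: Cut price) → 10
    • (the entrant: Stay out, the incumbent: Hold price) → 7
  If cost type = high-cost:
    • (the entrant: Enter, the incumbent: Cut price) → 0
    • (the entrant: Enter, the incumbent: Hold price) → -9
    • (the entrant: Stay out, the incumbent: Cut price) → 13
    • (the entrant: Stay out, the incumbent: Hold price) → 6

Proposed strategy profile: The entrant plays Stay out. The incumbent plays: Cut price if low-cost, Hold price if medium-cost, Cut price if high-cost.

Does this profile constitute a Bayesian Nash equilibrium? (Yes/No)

A profile is a BNE iff every type of every player is best-responding given beliefs about the other side.
The entrant plays Stay out: E[Stay out] = 0.6·(-6) + 0.05·(-3) + 0.35·(-6) = -5.85; E[Enter] = -0.3. Not best-responding. ✗
The incumbent (cost type low-cost), facing Stay out: Cut price gives 3, Hold price gives 12. Proposed Cut price is not best — profitable deviation exists. ✗
The incumbent (cost type medium-cost), facing Stay out: Cut price gives 10, Hold price gives 7. Proposed Hold price is not best — profitable deviation exists. ✗
The incumbent (cost type high-cost), facing Stay out: Cut price gives 13, Hold price gives 6. Proposed Cut price is best. ✓

No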